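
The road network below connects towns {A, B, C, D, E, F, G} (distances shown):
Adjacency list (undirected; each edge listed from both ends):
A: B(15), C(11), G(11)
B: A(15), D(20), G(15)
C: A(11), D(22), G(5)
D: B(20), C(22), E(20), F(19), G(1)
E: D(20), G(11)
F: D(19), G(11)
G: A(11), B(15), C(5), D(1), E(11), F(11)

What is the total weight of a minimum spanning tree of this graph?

54

Kruskal: consider edges lightest-first.
D-G (1): add — endpoints in different components.
C-G (5): add — endpoints in different components.
A-C (11): add — endpoints in different components.
A-G (11): skip — A and G already connected.
E-G (11): add — endpoints in different components.
F-G (11): add — endpoints in different components.
A-B (15): add — endpoints in different components.
MST edges: D-G, C-G, A-C, E-G, F-G, A-B; total weight 1+5+11+11+11+15 = 54.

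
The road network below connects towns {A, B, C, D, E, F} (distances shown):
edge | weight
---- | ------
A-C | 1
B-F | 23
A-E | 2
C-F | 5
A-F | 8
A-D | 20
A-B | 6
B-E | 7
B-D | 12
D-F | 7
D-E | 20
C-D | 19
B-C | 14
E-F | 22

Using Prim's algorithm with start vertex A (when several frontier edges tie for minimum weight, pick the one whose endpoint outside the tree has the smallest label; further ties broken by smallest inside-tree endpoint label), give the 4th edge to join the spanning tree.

Prim, starting at A.
Step 1: frontier [A-C 1, A-E 2, A-B 6, A-F 8, A-D 20] → take A-C (1); add C.
Step 2: frontier [A-E 2, A-B 6, A-F 8, A-D 20, C-F 5, B-C 14, C-D 19] → take A-E (2); add E.
Step 3: frontier [A-B 6, A-F 8, A-D 20, C-F 5, B-C 14, C-D 19, B-E 7, D-E 20, E-F 22] → take C-F (5); add F.
Step 4: frontier [A-B 6, A-D 20, B-C 14, C-D 19, B-E 7, D-E 20, D-F 7, B-F 23] → take A-B (6); add B.
Step 5: frontier [A-D 20, B-D 12, C-D 19, D-E 20, D-F 7] → take D-F (7); add D.
The 4th edge added is A-B.

A-B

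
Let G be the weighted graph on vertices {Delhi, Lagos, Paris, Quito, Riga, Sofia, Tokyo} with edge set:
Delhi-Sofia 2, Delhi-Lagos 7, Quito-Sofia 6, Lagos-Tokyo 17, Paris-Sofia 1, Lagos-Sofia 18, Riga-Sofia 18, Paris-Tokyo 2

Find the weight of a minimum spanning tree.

36

Sort edges by weight, then run Kruskal:
Paris-Sofia (1): add. Components now {Tokyo} {Delhi} {Paris,Sofia} {Quito} {Lagos} {Riga}
Delhi-Sofia (2): add. Components now {Tokyo} {Delhi,Paris,Sofia} {Quito} {Lagos} {Riga}
Paris-Tokyo (2): add. Components now {Delhi,Paris,Sofia,Tokyo} {Quito} {Lagos} {Riga}
Quito-Sofia (6): add. Components now {Delhi,Paris,Quito,Sofia,Tokyo} {Lagos} {Riga}
Delhi-Lagos (7): add. Components now {Delhi,Lagos,Paris,Quito,Sofia,Tokyo} {Riga}
Lagos-Tokyo (17): skip — Tokyo and Lagos already connected.
Lagos-Sofia (18): skip — Sofia and Lagos already connected.
Riga-Sofia (18): add. Components now {Delhi,Lagos,Paris,Quito,Riga,Sofia,Tokyo}
MST edges: Paris-Sofia, Delhi-Sofia, Paris-Tokyo, Quito-Sofia, Delhi-Lagos, Riga-Sofia; total weight 1+2+2+6+7+18 = 36.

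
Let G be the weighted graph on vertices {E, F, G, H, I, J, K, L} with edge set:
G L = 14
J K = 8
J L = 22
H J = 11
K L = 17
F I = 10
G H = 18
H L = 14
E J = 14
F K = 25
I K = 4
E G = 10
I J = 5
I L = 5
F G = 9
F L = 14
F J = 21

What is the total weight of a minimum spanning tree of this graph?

54

Kruskal: consider edges lightest-first.
I K (4): add — endpoints in different components.
I J (5): add — endpoints in different components.
I L (5): add — endpoints in different components.
J K (8): skip — J and K already connected.
F G (9): add — endpoints in different components.
E G (10): add — endpoints in different components.
F I (10): add — endpoints in different components.
H J (11): add — endpoints in different components.
MST edges: I K, I J, I L, F G, E G, F I, H J; total weight 4+5+5+9+10+10+11 = 54.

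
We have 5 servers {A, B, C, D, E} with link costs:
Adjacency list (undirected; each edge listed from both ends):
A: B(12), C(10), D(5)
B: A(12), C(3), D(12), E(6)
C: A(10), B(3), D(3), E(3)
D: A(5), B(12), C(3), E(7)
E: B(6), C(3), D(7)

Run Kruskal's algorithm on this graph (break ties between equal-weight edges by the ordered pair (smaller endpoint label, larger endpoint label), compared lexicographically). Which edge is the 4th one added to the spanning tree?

A-D

Kruskal's algorithm — process edges by increasing weight (ties by edge label):
B-C (3): add — endpoints in different components.
C-D (3): add — endpoints in different components.
C-E (3): add — endpoints in different components.
A-D (5): add — endpoints in different components.
The 4th edge added is A-D.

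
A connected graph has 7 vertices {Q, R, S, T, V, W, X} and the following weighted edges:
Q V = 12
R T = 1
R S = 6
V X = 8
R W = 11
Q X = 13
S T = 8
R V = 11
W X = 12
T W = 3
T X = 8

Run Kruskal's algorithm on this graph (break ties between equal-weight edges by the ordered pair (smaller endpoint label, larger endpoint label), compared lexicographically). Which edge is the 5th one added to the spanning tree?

V-X

Kruskal: consider edges lightest-first.
R T (1): add. Components now {S} {X} {Q} {R,T} {V} {W}
T W (3): add. Components now {S} {X} {Q} {R,T,W} {V}
R S (6): add. Components now {R,S,T,W} {X} {Q} {V}
S T (8): skip — S and T already connected.
T X (8): add. Components now {R,S,T,W,X} {Q} {V}
V X (8): add. Components now {R,S,T,V,W,X} {Q}
R V (11): skip — R and V already connected.
R W (11): skip — R and W already connected.
Q V (12): add. Components now {Q,R,S,T,V,W,X}
The 5th edge added is V X.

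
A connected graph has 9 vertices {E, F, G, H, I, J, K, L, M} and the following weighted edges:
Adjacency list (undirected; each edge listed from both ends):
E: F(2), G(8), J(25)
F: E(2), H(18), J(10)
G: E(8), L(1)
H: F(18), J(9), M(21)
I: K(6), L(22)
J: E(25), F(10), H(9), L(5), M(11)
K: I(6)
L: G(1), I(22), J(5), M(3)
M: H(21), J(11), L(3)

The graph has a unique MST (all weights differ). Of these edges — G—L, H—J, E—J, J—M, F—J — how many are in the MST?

2

Kruskal: consider edges lightest-first.
G—L (1): add — endpoints in different components.
E—F (2): add — endpoints in different components.
L—M (3): add — endpoints in different components.
J—L (5): add — endpoints in different components.
I—K (6): add — endpoints in different components.
E—G (8): add — endpoints in different components.
H—J (9): add — endpoints in different components.
F—J (10): skip — F and J already connected.
J—M (11): skip — J and M already connected.
F—H (18): skip — F and H already connected.
H—M (21): skip — H and M already connected.
I—L (22): add — endpoints in different components.
MST edge set: {G—L, E—F, L—M, J—L, I—K, E—G, H—J, I—L}.
Of the listed edges, {G—L, H—J} are in the MST → 2.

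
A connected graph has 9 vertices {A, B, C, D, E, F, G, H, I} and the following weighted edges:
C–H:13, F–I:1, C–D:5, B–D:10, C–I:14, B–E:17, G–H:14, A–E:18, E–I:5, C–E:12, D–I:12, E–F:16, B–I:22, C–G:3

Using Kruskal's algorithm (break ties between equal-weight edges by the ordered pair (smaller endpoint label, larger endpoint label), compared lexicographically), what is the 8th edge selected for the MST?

A-E

Kruskal's algorithm — process edges by increasing weight (ties by edge label):
F–I (1): add — endpoints in different components.
C–G (3): add — endpoints in different components.
C–D (5): add — endpoints in different components.
E–I (5): add — endpoints in different components.
B–D (10): add — endpoints in different components.
C–E (12): add — endpoints in different components.
D–I (12): skip — D and I already connected.
C–H (13): add — endpoints in different components.
C–I (14): skip — C and I already connected.
G–H (14): skip — G and H already connected.
E–F (16): skip — E and F already connected.
B–E (17): skip — B and E already connected.
A–E (18): add — endpoints in different components.
The 8th edge added is A–E.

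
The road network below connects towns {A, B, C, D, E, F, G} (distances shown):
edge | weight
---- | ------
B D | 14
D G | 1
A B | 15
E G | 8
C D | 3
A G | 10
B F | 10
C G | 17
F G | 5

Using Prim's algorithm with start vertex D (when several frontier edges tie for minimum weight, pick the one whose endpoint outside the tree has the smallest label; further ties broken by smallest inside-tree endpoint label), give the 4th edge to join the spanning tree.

E-G

Grow the tree from D using Prim:
Step 1: cheapest edge leaving the tree is D G (1); add G.
Step 2: cheapest edge leaving the tree is C D (3); add C.
Step 3: cheapest edge leaving the tree is F G (5); add F.
Step 4: cheapest edge leaving the tree is E G (8); add E.
Step 5: cheapest edge leaving the tree is A G (10); add A.
Step 6: cheapest edge leaving the tree is B F (10); add B.
The 4th edge added is E G.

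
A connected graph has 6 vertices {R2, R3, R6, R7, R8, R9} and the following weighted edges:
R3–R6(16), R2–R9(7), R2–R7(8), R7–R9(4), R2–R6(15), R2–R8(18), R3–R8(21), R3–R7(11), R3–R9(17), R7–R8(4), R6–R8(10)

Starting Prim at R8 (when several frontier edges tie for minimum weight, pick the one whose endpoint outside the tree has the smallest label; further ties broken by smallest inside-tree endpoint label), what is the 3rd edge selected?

Prim's algorithm from R8:
Step 1: cheapest edge leaving the tree is R7–R8 (4); add R7.
Step 2: cheapest edge leaving the tree is R7–R9 (4); add R9.
Step 3: cheapest edge leaving the tree is R2–R9 (7); add R2.
Step 4: cheapest edge leaving the tree is R6–R8 (10); add R6.
Step 5: cheapest edge leaving the tree is R3–R7 (11); add R3.
The 3rd edge added is R2–R9.

R2-R9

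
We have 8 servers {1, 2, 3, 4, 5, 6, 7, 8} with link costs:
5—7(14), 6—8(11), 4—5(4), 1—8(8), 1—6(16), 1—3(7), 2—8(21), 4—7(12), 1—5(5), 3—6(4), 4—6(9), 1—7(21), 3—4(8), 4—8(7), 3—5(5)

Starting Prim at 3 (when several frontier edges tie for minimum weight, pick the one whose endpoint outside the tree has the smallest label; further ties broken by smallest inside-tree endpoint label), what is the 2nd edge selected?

3-5

Grow the tree from 3 using Prim:
Step 1: cheapest edge leaving the tree is 3—6 (4); add 6.
Step 2: cheapest edge leaving the tree is 3—5 (5); add 5.
Step 3: cheapest edge leaving the tree is 4—5 (4); add 4.
Step 4: cheapest edge leaving the tree is 1—5 (5); add 1.
Step 5: cheapest edge leaving the tree is 4—8 (7); add 8.
Step 6: cheapest edge leaving the tree is 4—7 (12); add 7.
Step 7: cheapest edge leaving the tree is 2—8 (21); add 2.
The 2nd edge added is 3—5.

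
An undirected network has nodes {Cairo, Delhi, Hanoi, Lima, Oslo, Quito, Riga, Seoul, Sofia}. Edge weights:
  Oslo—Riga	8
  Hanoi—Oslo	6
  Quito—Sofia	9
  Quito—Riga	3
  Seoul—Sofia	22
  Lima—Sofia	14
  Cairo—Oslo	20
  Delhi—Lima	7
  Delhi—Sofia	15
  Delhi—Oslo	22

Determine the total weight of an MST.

89

Grow the tree from Oslo using Prim:
Step 1: cheapest edge leaving the tree is Hanoi—Oslo (6); add Hanoi.
Step 2: cheapest edge leaving the tree is Oslo—Riga (8); add Riga.
Step 3: cheapest edge leaving the tree is Quito—Riga (3); add Quito.
Step 4: cheapest edge leaving the tree is Quito—Sofia (9); add Sofia.
Step 5: cheapest edge leaving the tree is Lima—Sofia (14); add Lima.
Step 6: cheapest edge leaving the tree is Delhi—Lima (7); add Delhi.
Step 7: cheapest edge leaving the tree is Cairo—Oslo (20); add Cairo.
Step 8: cheapest edge leaving the tree is Seoul—Sofia (22); add Seoul.
MST edges: Hanoi—Oslo, Oslo—Riga, Quito—Riga, Quito—Sofia, Lima—Sofia, Delhi—Lima, Cairo—Oslo, Seoul—Sofia; total weight 6+8+3+9+14+7+20+22 = 89.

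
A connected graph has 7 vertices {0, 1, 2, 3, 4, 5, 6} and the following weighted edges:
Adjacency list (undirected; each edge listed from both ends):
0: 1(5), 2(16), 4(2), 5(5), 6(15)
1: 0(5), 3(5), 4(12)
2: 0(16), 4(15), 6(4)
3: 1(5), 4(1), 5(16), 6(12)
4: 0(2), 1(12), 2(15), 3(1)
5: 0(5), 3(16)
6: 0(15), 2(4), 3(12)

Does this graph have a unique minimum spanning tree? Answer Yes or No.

No

Sort edges by weight, then run Kruskal:
3—4 (1): add. Components now {0} {1} {2} {3,4} {5} {6}
0—4 (2): add. Components now {0,3,4} {1} {2} {5} {6}
2—6 (4): add. Components now {0,3,4} {1} {2,6} {5}
0—1 (5): add. Components now {0,1,3,4} {2,6} {5}
0—5 (5): add. Components now {0,1,3,4,5} {2,6}
1—3 (5): skip — 1 and 3 already connected.
1—4 (12): skip — 1 and 4 already connected.
3—6 (12): add. Components now {0,1,2,3,4,5,6}
Non-tree edge 1—3 has weight 5, equal to the heaviest edge on its tree cycle — swapping gives another MST of the same weight. Not unique.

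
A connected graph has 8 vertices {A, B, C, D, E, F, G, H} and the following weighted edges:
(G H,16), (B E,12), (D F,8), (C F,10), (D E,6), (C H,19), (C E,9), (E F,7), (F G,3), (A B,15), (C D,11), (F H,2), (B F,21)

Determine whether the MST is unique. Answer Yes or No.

Sort edges by weight, then run Kruskal:
F H (2): add — endpoints in different components.
F G (3): add — endpoints in different components.
D E (6): add — endpoints in different components.
E F (7): add — endpoints in different components.
D F (8): skip — D and F already connected.
C E (9): add — endpoints in different components.
C F (10): skip — C and F already connected.
C D (11): skip — C and D already connected.
B E (12): add — endpoints in different components.
A B (15): add — endpoints in different components.
Every non-tree edge has weight strictly greater than the heaviest edge on the tree path between its endpoints, so the MST is unique.

Yes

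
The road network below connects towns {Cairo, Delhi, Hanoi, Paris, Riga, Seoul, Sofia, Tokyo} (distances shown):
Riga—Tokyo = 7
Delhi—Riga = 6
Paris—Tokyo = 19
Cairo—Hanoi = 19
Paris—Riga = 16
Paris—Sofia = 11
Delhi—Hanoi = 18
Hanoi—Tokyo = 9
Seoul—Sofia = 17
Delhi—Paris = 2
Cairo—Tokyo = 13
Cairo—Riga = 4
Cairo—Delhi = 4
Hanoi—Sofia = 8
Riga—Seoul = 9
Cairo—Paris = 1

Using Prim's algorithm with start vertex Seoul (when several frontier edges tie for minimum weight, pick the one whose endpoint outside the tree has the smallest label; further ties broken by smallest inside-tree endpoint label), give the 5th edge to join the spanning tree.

Riga-Tokyo

Prim, starting at Seoul.
Step 1: cheapest edge leaving the tree is Riga—Seoul (9); add Riga.
Step 2: cheapest edge leaving the tree is Cairo—Riga (4); add Cairo.
Step 3: cheapest edge leaving the tree is Cairo—Paris (1); add Paris.
Step 4: cheapest edge leaving the tree is Delhi—Paris (2); add Delhi.
Step 5: cheapest edge leaving the tree is Riga—Tokyo (7); add Tokyo.
Step 6: cheapest edge leaving the tree is Hanoi—Tokyo (9); add Hanoi.
Step 7: cheapest edge leaving the tree is Hanoi—Sofia (8); add Sofia.
The 5th edge added is Riga—Tokyo.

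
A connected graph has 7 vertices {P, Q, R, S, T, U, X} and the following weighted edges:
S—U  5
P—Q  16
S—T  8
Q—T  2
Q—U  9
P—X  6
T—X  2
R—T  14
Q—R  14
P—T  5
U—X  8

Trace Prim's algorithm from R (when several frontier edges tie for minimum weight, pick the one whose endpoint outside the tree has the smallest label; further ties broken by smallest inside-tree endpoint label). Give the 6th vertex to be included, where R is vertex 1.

S

Prim, starting at R.
Step 1: cheapest edge leaving the tree is Q—R (14); add Q.
Step 2: cheapest edge leaving the tree is Q—T (2); add T.
Step 3: cheapest edge leaving the tree is T—X (2); add X.
Step 4: cheapest edge leaving the tree is P—T (5); add P.
Step 5: cheapest edge leaving the tree is S—T (8); add S.
Step 6: cheapest edge leaving the tree is S—U (5); add U.
Vertex order: R, Q, T, X, P, S, U. The 6th vertex is S.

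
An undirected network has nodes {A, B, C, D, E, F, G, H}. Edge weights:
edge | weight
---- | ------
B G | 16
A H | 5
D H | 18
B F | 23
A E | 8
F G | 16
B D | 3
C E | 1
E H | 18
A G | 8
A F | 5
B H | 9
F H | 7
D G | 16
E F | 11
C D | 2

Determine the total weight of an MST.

32

Prim's algorithm from A:
Step 1: cheapest edge leaving the tree is A F (5); add F.
Step 2: cheapest edge leaving the tree is A H (5); add H.
Step 3: cheapest edge leaving the tree is A E (8); add E.
Step 4: cheapest edge leaving the tree is C E (1); add C.
Step 5: cheapest edge leaving the tree is C D (2); add D.
Step 6: cheapest edge leaving the tree is B D (3); add B.
Step 7: cheapest edge leaving the tree is A G (8); add G.
MST edges: A F, A H, A E, C E, C D, B D, A G; total weight 5+5+8+1+2+3+8 = 32.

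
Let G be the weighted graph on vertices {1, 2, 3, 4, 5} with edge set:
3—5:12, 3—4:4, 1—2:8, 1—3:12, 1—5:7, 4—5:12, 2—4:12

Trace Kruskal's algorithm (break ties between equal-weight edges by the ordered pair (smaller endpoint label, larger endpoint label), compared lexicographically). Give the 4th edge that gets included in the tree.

1-3

Kruskal: consider edges lightest-first.
3—4 (4): add. Components now {1} {2} {3,4} {5}
1—5 (7): add. Components now {1,5} {2} {3,4}
1—2 (8): add. Components now {1,2,5} {3,4}
1—3 (12): add. Components now {1,2,3,4,5}
The 4th edge added is 1—3.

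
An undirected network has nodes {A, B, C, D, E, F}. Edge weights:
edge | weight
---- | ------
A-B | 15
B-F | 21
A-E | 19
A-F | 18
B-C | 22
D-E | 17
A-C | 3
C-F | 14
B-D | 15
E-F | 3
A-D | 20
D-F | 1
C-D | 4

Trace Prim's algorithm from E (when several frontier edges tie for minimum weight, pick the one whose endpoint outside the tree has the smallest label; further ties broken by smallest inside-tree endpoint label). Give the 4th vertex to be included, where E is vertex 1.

Grow the tree from E using Prim:
Step 1: cheapest edge leaving the tree is E-F (3); add F.
Step 2: cheapest edge leaving the tree is D-F (1); add D.
Step 3: cheapest edge leaving the tree is C-D (4); add C.
Step 4: cheapest edge leaving the tree is A-C (3); add A.
Step 5: cheapest edge leaving the tree is A-B (15); add B.
Vertex order: E, F, D, C, A, B. The 4th vertex is C.

C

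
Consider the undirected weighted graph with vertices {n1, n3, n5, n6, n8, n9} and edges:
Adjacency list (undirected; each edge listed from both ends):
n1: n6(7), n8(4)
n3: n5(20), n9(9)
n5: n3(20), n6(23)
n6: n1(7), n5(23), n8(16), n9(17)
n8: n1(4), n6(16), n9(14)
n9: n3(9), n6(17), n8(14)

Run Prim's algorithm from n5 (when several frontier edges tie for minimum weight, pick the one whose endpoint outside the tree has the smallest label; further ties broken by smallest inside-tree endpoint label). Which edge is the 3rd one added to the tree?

n8-n9

Prim's algorithm from n5:
Step 1: frontier [n3-n5 20, n5-n6 23] → take n3-n5 (20); add n3.
Step 2: frontier [n3-n9 9, n5-n6 23] → take n3-n9 (9); add n9.
Step 3: frontier [n5-n6 23, n8-n9 14, n6-n9 17] → take n8-n9 (14); add n8.
Step 4: frontier [n5-n6 23, n1-n8 4, n6-n8 16, n6-n9 17] → take n1-n8 (4); add n1.
Step 5: frontier [n1-n6 7, n5-n6 23, n6-n8 16, n6-n9 17] → take n1-n6 (7); add n6.
The 3rd edge added is n8-n9.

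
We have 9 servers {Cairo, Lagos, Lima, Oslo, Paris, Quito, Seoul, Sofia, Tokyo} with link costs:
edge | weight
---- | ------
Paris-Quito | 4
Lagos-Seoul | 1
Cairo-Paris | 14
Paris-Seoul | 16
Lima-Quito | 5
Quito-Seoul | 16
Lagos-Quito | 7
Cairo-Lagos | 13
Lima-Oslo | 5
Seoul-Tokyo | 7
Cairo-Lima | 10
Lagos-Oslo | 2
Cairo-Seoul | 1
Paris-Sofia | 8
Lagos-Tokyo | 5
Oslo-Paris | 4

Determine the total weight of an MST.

30

Kruskal's algorithm — process edges by increasing weight (ties by edge label):
Cairo-Seoul (1): add — endpoints in different components.
Lagos-Seoul (1): add — endpoints in different components.
Lagos-Oslo (2): add — endpoints in different components.
Oslo-Paris (4): add — endpoints in different components.
Paris-Quito (4): add — endpoints in different components.
Lagos-Tokyo (5): add — endpoints in different components.
Lima-Oslo (5): add — endpoints in different components.
Lima-Quito (5): skip — Lima and Quito already connected.
Lagos-Quito (7): skip — Quito and Lagos already connected.
Seoul-Tokyo (7): skip — Tokyo and Seoul already connected.
Paris-Sofia (8): add — endpoints in different components.
MST edges: Cairo-Seoul, Lagos-Seoul, Lagos-Oslo, Oslo-Paris, Paris-Quito, Lagos-Tokyo, Lima-Oslo, Paris-Sofia; total weight 1+1+2+4+4+5+5+8 = 30.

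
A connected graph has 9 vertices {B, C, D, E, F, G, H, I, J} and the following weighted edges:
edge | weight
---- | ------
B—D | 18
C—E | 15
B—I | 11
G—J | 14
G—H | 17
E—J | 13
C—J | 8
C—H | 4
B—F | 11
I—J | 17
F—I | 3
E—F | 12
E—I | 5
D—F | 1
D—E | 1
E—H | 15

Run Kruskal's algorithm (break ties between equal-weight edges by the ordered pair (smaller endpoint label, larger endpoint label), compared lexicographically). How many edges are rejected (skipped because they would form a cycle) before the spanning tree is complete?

Sort edges by weight, then run Kruskal:
D—E (1): add — endpoints in different components.
D—F (1): add — endpoints in different components.
F—I (3): add — endpoints in different components.
C—H (4): add — endpoints in different components.
E—I (5): skip — E and I already connected.
C—J (8): add — endpoints in different components.
B—F (11): add — endpoints in different components.
B—I (11): skip — B and I already connected.
E—F (12): skip — E and F already connected.
E—J (13): add — endpoints in different components.
G—J (14): add — endpoints in different components.
Edges rejected before the tree was complete: 3.

3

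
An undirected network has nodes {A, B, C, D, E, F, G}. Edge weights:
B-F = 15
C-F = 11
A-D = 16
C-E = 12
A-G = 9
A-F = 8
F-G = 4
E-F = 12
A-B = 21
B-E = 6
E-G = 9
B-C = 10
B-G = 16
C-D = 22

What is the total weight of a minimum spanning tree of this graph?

Sort edges by weight, then run Kruskal:
F-G (4): add — endpoints in different components.
B-E (6): add — endpoints in different components.
A-F (8): add — endpoints in different components.
A-G (9): skip — A and G already connected.
E-G (9): add — endpoints in different components.
B-C (10): add — endpoints in different components.
C-F (11): skip — C and F already connected.
C-E (12): skip — C and E already connected.
E-F (12): skip — E and F already connected.
B-F (15): skip — B and F already connected.
A-D (16): add — endpoints in different components.
MST edges: F-G, B-E, A-F, E-G, B-C, A-D; total weight 4+6+8+9+10+16 = 53.

53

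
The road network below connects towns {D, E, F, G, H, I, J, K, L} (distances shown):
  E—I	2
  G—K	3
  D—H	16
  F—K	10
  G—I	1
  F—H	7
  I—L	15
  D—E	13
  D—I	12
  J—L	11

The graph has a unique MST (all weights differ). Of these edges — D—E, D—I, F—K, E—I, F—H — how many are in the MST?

4

Kruskal's algorithm — process edges by increasing weight (ties by edge label):
G—I (1): add — endpoints in different components.
E—I (2): add — endpoints in different components.
G—K (3): add — endpoints in different components.
F—H (7): add — endpoints in different components.
F—K (10): add — endpoints in different components.
J—L (11): add — endpoints in different components.
D—I (12): add — endpoints in different components.
D—E (13): skip — D and E already connected.
I—L (15): add — endpoints in different components.
MST edge set: {G—I, E—I, G—K, F—H, F—K, J—L, D—I, I—L}.
Of the listed edges, {D—I, F—K, E—I, F—H} are in the MST → 4.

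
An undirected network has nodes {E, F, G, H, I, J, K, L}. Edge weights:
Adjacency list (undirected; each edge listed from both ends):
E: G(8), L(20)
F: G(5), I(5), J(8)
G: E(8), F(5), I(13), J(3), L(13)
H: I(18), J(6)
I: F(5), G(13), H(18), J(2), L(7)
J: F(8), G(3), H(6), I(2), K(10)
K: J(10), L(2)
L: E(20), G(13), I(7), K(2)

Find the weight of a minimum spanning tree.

33

Sort edges by weight, then run Kruskal:
I-J (2): add — endpoints in different components.
K-L (2): add — endpoints in different components.
G-J (3): add — endpoints in different components.
F-G (5): add — endpoints in different components.
F-I (5): skip — F and I already connected.
H-J (6): add — endpoints in different components.
I-L (7): add — endpoints in different components.
E-G (8): add — endpoints in different components.
MST edges: I-J, K-L, G-J, F-G, H-J, I-L, E-G; total weight 2+2+3+5+6+7+8 = 33.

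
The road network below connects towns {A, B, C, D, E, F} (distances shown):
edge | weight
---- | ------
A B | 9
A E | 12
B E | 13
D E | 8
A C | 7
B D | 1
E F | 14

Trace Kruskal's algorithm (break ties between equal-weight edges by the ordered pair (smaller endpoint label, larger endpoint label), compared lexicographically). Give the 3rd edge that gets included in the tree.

D-E

Sort edges by weight, then run Kruskal:
B D (1): add. Components now {A} {B,D} {C} {E} {F}
A C (7): add. Components now {A,C} {B,D} {E} {F}
D E (8): add. Components now {A,C} {B,D,E} {F}
A B (9): add. Components now {A,B,C,D,E} {F}
A E (12): skip — A and E already connected.
B E (13): skip — B and E already connected.
E F (14): add. Components now {A,B,C,D,E,F}
The 3rd edge added is D E.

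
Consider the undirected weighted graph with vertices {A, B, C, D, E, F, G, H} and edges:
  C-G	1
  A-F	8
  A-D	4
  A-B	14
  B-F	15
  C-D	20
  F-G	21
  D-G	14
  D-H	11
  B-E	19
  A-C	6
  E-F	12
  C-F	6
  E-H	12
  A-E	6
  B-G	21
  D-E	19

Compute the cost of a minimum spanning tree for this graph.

Kruskal: consider edges lightest-first.
C-G (1): add — endpoints in different components.
A-D (4): add — endpoints in different components.
A-C (6): add — endpoints in different components.
A-E (6): add — endpoints in different components.
C-F (6): add — endpoints in different components.
A-F (8): skip — A and F already connected.
D-H (11): add — endpoints in different components.
E-F (12): skip — E and F already connected.
E-H (12): skip — E and H already connected.
A-B (14): add — endpoints in different components.
MST edges: C-G, A-D, A-C, A-E, C-F, D-H, A-B; total weight 1+4+6+6+6+11+14 = 48.

48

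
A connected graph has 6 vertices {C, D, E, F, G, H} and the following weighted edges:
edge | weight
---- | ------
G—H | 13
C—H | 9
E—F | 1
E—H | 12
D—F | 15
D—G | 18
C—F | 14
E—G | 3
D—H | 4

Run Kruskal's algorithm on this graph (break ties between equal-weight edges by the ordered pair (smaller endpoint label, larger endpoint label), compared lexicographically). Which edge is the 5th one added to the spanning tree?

E-H

Kruskal's algorithm — process edges by increasing weight (ties by edge label):
E—F (1): add. Components now {C} {D} {E,F} {G} {H}
E—G (3): add. Components now {C} {D} {E,F,G} {H}
D—H (4): add. Components now {C} {D,H} {E,F,G}
C—H (9): add. Components now {C,D,H} {E,F,G}
E—H (12): add. Components now {C,D,E,F,G,H}
The 5th edge added is E—H.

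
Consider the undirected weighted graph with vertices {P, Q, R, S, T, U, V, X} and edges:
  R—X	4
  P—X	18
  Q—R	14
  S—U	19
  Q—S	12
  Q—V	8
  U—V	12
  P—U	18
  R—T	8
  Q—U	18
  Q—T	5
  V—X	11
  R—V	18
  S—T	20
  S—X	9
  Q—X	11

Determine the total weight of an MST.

Grow the tree from X using Prim:
Step 1: cheapest edge leaving the tree is R—X (4); add R.
Step 2: cheapest edge leaving the tree is R—T (8); add T.
Step 3: cheapest edge leaving the tree is Q—T (5); add Q.
Step 4: cheapest edge leaving the tree is Q—V (8); add V.
Step 5: cheapest edge leaving the tree is S—X (9); add S.
Step 6: cheapest edge leaving the tree is U—V (12); add U.
Step 7: cheapest edge leaving the tree is P—U (18); add P.
MST edges: R—X, R—T, Q—T, Q—V, S—X, U—V, P—U; total weight 4+8+5+8+9+12+18 = 64.

64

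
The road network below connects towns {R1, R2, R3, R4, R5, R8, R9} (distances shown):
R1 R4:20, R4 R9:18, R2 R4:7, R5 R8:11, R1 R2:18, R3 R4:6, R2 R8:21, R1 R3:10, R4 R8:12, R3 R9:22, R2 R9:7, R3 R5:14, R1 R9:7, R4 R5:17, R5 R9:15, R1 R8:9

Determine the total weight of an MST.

Prim, starting at R9.
Step 1: cheapest edge leaving the tree is R1 R9 (7); add R1.
Step 2: cheapest edge leaving the tree is R2 R9 (7); add R2.
Step 3: cheapest edge leaving the tree is R2 R4 (7); add R4.
Step 4: cheapest edge leaving the tree is R3 R4 (6); add R3.
Step 5: cheapest edge leaving the tree is R1 R8 (9); add R8.
Step 6: cheapest edge leaving the tree is R5 R8 (11); add R5.
MST edges: R1 R9, R2 R9, R2 R4, R3 R4, R1 R8, R5 R8; total weight 7+7+7+6+9+11 = 47.

47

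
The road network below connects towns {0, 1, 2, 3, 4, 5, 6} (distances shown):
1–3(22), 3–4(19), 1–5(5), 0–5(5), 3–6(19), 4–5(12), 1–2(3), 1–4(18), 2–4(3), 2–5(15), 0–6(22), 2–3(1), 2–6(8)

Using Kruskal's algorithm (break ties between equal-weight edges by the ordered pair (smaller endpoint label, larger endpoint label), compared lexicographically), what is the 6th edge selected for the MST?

Kruskal's algorithm — process edges by increasing weight (ties by edge label):
2–3 (1): add — endpoints in different components.
1–2 (3): add — endpoints in different components.
2–4 (3): add — endpoints in different components.
0–5 (5): add — endpoints in different components.
1–5 (5): add — endpoints in different components.
2–6 (8): add — endpoints in different components.
The 6th edge added is 2–6.

2-6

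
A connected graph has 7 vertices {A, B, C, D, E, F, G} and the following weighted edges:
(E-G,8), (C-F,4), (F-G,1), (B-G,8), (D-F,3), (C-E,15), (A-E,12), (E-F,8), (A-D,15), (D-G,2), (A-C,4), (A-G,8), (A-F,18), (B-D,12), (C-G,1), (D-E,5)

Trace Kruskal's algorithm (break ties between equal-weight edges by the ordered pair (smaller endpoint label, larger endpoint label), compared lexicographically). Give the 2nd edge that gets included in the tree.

F-G

Sort edges by weight, then run Kruskal:
C-G (1): add. Components now {A} {B} {C,G} {D} {E} {F}
F-G (1): add. Components now {A} {B} {C,F,G} {D} {E}
D-G (2): add. Components now {A} {B} {C,D,F,G} {E}
D-F (3): skip — D and F already connected.
A-C (4): add. Components now {A,C,D,F,G} {B} {E}
C-F (4): skip — C and F already connected.
D-E (5): add. Components now {A,C,D,E,F,G} {B}
A-G (8): skip — A and G already connected.
B-G (8): add. Components now {A,B,C,D,E,F,G}
The 2nd edge added is F-G.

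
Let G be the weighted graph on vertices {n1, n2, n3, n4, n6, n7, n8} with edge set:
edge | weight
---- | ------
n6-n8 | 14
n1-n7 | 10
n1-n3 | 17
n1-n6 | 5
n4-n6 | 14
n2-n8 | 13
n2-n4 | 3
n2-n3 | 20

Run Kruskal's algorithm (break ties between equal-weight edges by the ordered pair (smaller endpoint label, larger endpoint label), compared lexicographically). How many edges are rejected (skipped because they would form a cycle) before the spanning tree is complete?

1

Sort edges by weight, then run Kruskal:
n2-n4 (3): add. Components now {n1} {n2,n4} {n6} {n3} {n8} {n7}
n1-n6 (5): add. Components now {n1,n6} {n2,n4} {n3} {n8} {n7}
n1-n7 (10): add. Components now {n1,n6,n7} {n2,n4} {n3} {n8}
n2-n8 (13): add. Components now {n1,n6,n7} {n2,n4,n8} {n3}
n4-n6 (14): add. Components now {n1,n2,n4,n6,n7,n8} {n3}
n6-n8 (14): skip — n6 and n8 already connected.
n1-n3 (17): add. Components now {n1,n2,n3,n4,n6,n7,n8}
Edges rejected before the tree was complete: 1.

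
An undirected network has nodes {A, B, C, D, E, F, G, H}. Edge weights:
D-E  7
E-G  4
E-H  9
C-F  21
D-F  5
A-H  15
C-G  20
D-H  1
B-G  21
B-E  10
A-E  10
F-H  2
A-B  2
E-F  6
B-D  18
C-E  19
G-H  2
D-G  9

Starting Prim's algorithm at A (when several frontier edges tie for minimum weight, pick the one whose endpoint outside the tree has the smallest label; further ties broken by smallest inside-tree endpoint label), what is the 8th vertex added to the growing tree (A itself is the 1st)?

Prim, starting at A.
Step 1: cheapest edge leaving the tree is A-B (2); add B.
Step 2: cheapest edge leaving the tree is A-E (10); add E.
Step 3: cheapest edge leaving the tree is E-G (4); add G.
Step 4: cheapest edge leaving the tree is G-H (2); add H.
Step 5: cheapest edge leaving the tree is D-H (1); add D.
Step 6: cheapest edge leaving the tree is F-H (2); add F.
Step 7: cheapest edge leaving the tree is C-E (19); add C.
Vertex order: A, B, E, G, H, D, F, C. The 8th vertex is C.

C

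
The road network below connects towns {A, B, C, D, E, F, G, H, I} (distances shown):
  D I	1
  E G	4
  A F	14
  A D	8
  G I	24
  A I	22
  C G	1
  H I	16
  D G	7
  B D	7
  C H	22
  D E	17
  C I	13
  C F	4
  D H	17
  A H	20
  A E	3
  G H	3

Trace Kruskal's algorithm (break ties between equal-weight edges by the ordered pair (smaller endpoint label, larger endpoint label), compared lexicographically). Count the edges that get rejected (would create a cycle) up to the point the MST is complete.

0

Kruskal: consider edges lightest-first.
C G (1): add — endpoints in different components.
D I (1): add — endpoints in different components.
A E (3): add — endpoints in different components.
G H (3): add — endpoints in different components.
C F (4): add — endpoints in different components.
E G (4): add — endpoints in different components.
B D (7): add — endpoints in different components.
D G (7): add — endpoints in different components.
Edges rejected before the tree was complete: 0.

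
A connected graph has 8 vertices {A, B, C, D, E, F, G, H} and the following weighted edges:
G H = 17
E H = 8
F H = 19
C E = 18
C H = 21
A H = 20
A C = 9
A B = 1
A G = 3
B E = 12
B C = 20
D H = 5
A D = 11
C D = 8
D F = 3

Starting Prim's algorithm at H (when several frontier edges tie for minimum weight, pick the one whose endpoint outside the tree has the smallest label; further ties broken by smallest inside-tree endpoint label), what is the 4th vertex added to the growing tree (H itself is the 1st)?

Prim, starting at H.
Step 1: cheapest edge leaving the tree is D H (5); add D.
Step 2: cheapest edge leaving the tree is D F (3); add F.
Step 3: cheapest edge leaving the tree is C D (8); add C.
Step 4: cheapest edge leaving the tree is E H (8); add E.
Step 5: cheapest edge leaving the tree is A C (9); add A.
Step 6: cheapest edge leaving the tree is A B (1); add B.
Step 7: cheapest edge leaving the tree is A G (3); add G.
Vertex order: H, D, F, C, E, A, B, G. The 4th vertex is C.

C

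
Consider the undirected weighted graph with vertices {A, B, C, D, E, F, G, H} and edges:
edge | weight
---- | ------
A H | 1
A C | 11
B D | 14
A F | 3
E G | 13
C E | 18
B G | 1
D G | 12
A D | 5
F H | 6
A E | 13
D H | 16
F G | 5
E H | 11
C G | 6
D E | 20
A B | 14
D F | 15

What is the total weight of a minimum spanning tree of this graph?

Kruskal's algorithm — process edges by increasing weight (ties by edge label):
A H (1): add — endpoints in different components.
B G (1): add — endpoints in different components.
A F (3): add — endpoints in different components.
A D (5): add — endpoints in different components.
F G (5): add — endpoints in different components.
C G (6): add — endpoints in different components.
F H (6): skip — F and H already connected.
A C (11): skip — A and C already connected.
E H (11): add — endpoints in different components.
MST edges: A H, B G, A F, A D, F G, C G, E H; total weight 1+1+3+5+5+6+11 = 32.

32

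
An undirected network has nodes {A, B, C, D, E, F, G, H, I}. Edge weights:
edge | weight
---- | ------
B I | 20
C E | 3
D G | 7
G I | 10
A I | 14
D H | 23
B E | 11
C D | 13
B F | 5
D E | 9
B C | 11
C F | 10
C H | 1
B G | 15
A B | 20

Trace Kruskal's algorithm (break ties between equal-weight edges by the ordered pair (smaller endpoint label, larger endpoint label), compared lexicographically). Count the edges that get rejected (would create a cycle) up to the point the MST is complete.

3

Kruskal's algorithm — process edges by increasing weight (ties by edge label):
C H (1): add — endpoints in different components.
C E (3): add — endpoints in different components.
B F (5): add — endpoints in different components.
D G (7): add — endpoints in different components.
D E (9): add — endpoints in different components.
C F (10): add — endpoints in different components.
G I (10): add — endpoints in different components.
B C (11): skip — B and C already connected.
B E (11): skip — B and E already connected.
C D (13): skip — C and D already connected.
A I (14): add — endpoints in different components.
Edges rejected before the tree was complete: 3.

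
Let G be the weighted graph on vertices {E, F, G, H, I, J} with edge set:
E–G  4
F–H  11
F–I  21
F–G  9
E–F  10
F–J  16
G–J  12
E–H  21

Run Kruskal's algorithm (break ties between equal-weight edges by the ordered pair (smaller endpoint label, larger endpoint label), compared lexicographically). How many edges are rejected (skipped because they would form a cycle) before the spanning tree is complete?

Kruskal: consider edges lightest-first.
E–G (4): add. Components now {E,G} {F} {H} {I} {J}
F–G (9): add. Components now {E,F,G} {H} {I} {J}
E–F (10): skip — E and F already connected.
F–H (11): add. Components now {E,F,G,H} {I} {J}
G–J (12): add. Components now {E,F,G,H,J} {I}
F–J (16): skip — F and J already connected.
E–H (21): skip — E and H already connected.
F–I (21): add. Components now {E,F,G,H,I,J}
Edges rejected before the tree was complete: 3.

3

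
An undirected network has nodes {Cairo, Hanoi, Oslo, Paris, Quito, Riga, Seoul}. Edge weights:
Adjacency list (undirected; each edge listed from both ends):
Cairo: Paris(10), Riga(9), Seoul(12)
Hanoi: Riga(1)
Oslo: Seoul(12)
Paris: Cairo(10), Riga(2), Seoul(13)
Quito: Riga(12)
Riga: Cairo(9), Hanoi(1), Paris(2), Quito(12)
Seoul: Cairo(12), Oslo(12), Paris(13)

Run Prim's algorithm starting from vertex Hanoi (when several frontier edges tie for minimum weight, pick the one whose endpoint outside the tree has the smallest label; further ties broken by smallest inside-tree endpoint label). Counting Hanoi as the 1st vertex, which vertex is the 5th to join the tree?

Grow the tree from Hanoi using Prim:
Step 1: frontier [Hanoi–Riga 1] → take Hanoi–Riga (1); add Riga.
Step 2: frontier [Paris–Riga 2, Cairo–Riga 9, Quito–Riga 12] → take Paris–Riga (2); add Paris.
Step 3: frontier [Cairo–Paris 10, Paris–Seoul 13, Cairo–Riga 9, Quito–Riga 12] → take Cairo–Riga (9); add Cairo.
Step 4: frontier [Cairo–Seoul 12, Paris–Seoul 13, Quito–Riga 12] → take Quito–Riga (12); add Quito.
Step 5: frontier [Cairo–Seoul 12, Paris–Seoul 13] → take Cairo–Seoul (12); add Seoul.
Step 6: frontier [Oslo–Seoul 12] → take Oslo–Seoul (12); add Oslo.
Vertex order: Hanoi, Riga, Paris, Cairo, Quito, Seoul, Oslo. The 5th vertex is Quito.

Quito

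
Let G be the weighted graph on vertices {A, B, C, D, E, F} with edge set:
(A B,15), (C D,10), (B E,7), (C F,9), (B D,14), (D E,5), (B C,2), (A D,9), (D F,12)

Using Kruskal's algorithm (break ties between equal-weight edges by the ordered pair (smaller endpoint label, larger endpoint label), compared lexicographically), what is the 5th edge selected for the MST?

C-F

Kruskal's algorithm — process edges by increasing weight (ties by edge label):
B C (2): add. Components now {A} {B,C} {D} {E} {F}
D E (5): add. Components now {A} {B,C} {D,E} {F}
B E (7): add. Components now {A} {B,C,D,E} {F}
A D (9): add. Components now {A,B,C,D,E} {F}
C F (9): add. Components now {A,B,C,D,E,F}
The 5th edge added is C F.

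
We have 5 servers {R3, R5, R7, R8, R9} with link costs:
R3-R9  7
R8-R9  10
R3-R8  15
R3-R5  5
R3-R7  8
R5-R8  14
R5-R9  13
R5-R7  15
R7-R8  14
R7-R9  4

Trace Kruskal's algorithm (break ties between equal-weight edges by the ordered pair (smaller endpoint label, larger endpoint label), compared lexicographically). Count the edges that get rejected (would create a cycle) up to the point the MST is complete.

1

Kruskal's algorithm — process edges by increasing weight (ties by edge label):
R7-R9 (4): add. Components now {R3} {R7,R9} {R8} {R5}
R3-R5 (5): add. Components now {R3,R5} {R7,R9} {R8}
R3-R9 (7): add. Components now {R3,R5,R7,R9} {R8}
R3-R7 (8): skip — R3 and R7 already connected.
R8-R9 (10): add. Components now {R3,R5,R7,R8,R9}
Edges rejected before the tree was complete: 1.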